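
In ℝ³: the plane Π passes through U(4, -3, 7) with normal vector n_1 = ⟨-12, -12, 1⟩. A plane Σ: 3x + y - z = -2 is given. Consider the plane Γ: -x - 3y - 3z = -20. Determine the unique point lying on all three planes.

Π: n_1·r = n_1·U gives -12x - 12y + z = -5.
Solving the 3×3 linear system -12x - 12y + z = -5, 3x + y - z = -2, -x - 3y - 3z = -20 (e.g. by elimination or Cramer's rule, determinant = -56) gives (2, -1, 7).

(2, -1, 7)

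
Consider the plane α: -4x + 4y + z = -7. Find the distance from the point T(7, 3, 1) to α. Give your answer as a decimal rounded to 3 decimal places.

n·T − d = (-4)·(7) + (4)·(3) + (1)·(1) − (-7) = -8; |n| = √33.
Distance = |-8| / √33 = 8/√33 ≈ 1.393.

1.393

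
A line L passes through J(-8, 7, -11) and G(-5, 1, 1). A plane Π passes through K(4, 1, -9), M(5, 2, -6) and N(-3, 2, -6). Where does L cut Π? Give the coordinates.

(-6, 3, -3)

A direction vector for L is G − J = (3, -6, 12).
KM = (1, 1, 3), KN = (-7, 1, 3); a normal to Π is KM × KN = (0, -24, 8).
Using K: Π has equation -24y + 8z = -96.
Substitute r = (-8, 7, -11) + t(3, -6, 12) into the plane: -256 + 240t = -96, so t = 2/3.
Intersection: (-8, 7, -11) + (2/3)·(3, -6, 12) = (-6, 3, -3).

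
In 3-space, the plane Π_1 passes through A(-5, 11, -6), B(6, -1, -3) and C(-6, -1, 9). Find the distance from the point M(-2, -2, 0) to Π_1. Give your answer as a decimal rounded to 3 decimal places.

AB = (11, -12, 3), AC = (-1, -12, 15); a normal to Π_1 is AB × AC = (-144, -168, -144).
Using A: Π_1 has equation -144x - 168y - 144z = -264.
n·M − d = (-144)·(-2) + (-168)·(-2) + (-144)·(0) − (-264) = 888; |n| = √69696.
Distance = |888| / √69696 = 888/√69696 ≈ 3.364.

3.364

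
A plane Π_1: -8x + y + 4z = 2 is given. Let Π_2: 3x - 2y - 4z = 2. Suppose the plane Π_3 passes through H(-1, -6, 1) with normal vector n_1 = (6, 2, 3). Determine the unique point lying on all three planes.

Π_3: n_1·r = n_1·H gives 6x + 2y + 3z = -15.
Solving the 3×3 linear system -8x + y + 4z = 2, 3x - 2y - 4z = 2, 6x + 2y + 3z = -15 (e.g. by elimination or Cramer's rule, determinant = 23) gives (-2, 6, -5).

(-2, 6, -5)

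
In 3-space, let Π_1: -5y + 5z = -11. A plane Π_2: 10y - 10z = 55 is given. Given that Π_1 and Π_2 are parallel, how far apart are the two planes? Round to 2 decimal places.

Rescale Π_2 by 1/(-2): -5y + 5z = -55/2. Then distance = |-11 − (-55/2)| / √50 ≈ 2.33.

2.33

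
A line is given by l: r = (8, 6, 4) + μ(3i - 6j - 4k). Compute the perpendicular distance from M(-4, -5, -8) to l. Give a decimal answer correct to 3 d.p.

Taking (8, 6, 4) on l with direction v = (3, -6, -4): w = M − (8, 6, 4) = (-12, -11, -12), and w × v = (-28, -84, 105).
Distance = |w × v| / |v| = √18865 / √61 ≈ 17.586.

17.586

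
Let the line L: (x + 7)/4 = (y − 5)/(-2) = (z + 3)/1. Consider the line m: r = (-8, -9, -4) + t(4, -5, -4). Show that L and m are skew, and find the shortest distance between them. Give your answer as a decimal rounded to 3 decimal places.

L has direction (4, -2, 1) through (-7, 5, -3).
Common perpendicular direction n = (4, -2, 1) × (4, -5, -4) = (13, 20, -12).
With w = (-8, -9, -4) − (-7, 5, -3) = (-1, -14, -1), w · n = -281.
Since n ≠ 0 the lines are not parallel, and w · n = -281 ≠ 0 so they do not intersect; hence they are skew.
Distance = |w · n| / |n| = |-281| / √713 ≈ 10.524.

10.524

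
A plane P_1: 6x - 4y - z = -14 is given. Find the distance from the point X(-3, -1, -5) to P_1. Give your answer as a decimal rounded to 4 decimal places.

n·X − d = (6)·(-3) + (-4)·(-1) + (-1)·(-5) − (-14) = 5; |n| = √53.
Distance = |5| / √53 = 5/√53 ≈ 0.6868.

0.6868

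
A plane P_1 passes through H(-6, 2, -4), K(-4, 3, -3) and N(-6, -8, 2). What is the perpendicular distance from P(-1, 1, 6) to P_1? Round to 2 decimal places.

HK = (2, 1, 1), HN = (0, -10, 6); a normal to P_1 is HK × HN = (16, -12, -20).
Using H: P_1 has equation 16x - 12y - 20z = -40.
n·P − d = (16)·(-1) + (-12)·(1) + (-20)·(6) − (-40) = -108; |n| = √800.
Distance = |-108| / √800 = 108/√800 ≈ 3.82.

3.82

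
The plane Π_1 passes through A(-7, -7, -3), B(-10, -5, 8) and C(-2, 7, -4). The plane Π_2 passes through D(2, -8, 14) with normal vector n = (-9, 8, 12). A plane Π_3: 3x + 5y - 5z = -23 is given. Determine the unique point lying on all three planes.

(-6, 1, 2)

AB = (-3, 2, 11), AC = (5, 14, -1); a normal to Π_1 is AB × AC = (-156, 52, -52).
Using A: Π_1 has equation -156x + 52y - 52z = 884.
Π_2: n·r = n·D gives -9x + 8y + 12z = 86.
Solving the 3×3 linear system -156x + 52y - 52z = 884, -9x + 8y + 12z = 86, 3x + 5y - 5z = -23 (e.g. by elimination or Cramer's rule, determinant = 18720) gives (-6, 1, 2).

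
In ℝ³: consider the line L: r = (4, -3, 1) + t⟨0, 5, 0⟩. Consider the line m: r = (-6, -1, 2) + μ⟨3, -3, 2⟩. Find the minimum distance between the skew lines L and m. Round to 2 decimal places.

Common perpendicular direction n = (0, 5, 0) × (3, -3, 2) = (10, 0, -15).
With w = (-6, -1, 2) − (4, -3, 1) = (-10, 2, 1), w · n = -115.
Distance = |w · n| / |n| = |-115| / √325 ≈ 6.38.

6.38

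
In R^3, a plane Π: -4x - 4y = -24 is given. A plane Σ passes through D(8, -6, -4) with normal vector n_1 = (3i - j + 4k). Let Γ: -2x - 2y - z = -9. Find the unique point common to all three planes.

Σ: n_1·r = n_1·D gives 3x - y + 4z = 14.
Solving the 3×3 linear system -4x - 4y = -24, 3x - y + 4z = 14, -2x - 2y - z = -9 (e.g. by elimination or Cramer's rule, determinant = -16) gives (8, -2, -3).

(8, -2, -3)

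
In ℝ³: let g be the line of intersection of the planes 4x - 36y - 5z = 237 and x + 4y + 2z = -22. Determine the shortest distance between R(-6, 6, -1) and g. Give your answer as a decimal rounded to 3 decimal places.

14.841

Direction of g: (4, -36, -5) × (1, 4, 2) = (-52, -13, 52).
A point on g: solving the two plane equations with x = 4 gives (4, -6, -1).
Taking (4, -6, -1) on g with direction v = (-52, -13, 52): w = R − (4, -6, -1) = (-10, 12, 0), and w × v = (624, 520, 754).
Distance = |w × v| / |v| = √1228292 / √5577 ≈ 14.841.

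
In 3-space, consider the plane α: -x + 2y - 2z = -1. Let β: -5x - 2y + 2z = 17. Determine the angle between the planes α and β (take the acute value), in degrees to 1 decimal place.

80.0

cos θ = |n₁·n₂| / (|n₁||n₂|) = |-3| / (√9 · √33).
θ = arccos(0.17408) ≈ 80.0°.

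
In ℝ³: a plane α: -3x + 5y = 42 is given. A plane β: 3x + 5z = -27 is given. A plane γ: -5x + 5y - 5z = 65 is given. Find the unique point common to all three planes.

Solving the 3×3 linear system -3x + 5y = 42, 3x + 5z = -27, -5x + 5y - 5z = 65 (e.g. by elimination or Cramer's rule, determinant = 25) gives (-4, 6, -3).

(-4, 6, -3)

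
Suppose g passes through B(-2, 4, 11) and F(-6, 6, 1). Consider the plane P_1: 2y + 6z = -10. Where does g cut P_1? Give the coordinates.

A direction vector for g is F − B = (-4, 2, -10).
Substitute r = (-2, 4, 11) + t(-4, 2, -10) into the plane: 74 + (-56)t = -10, so t = 3/2.
Intersection: (-2, 4, 11) + (3/2)·(-4, 2, -10) = (-8, 7, -4).

(-8, 7, -4)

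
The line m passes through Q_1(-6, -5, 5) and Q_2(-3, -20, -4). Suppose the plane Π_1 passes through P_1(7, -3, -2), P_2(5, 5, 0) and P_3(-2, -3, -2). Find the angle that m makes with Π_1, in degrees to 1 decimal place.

A direction vector for m is Q_2 − Q_1 = (3, -15, -9).
P_1P_2 = (-2, 8, 2), P_1P_3 = (-9, 0, 0); a normal to Π_1 is P_1P_2 × P_1P_3 = (0, -18, 72).
Using P_1: Π_1 has equation -18y + 72z = -90.
sin θ = |n·v| / (|n||v|) = |-378| / (√5508 · √315) = 0.28697.
θ ≈ 16.7°.

16.7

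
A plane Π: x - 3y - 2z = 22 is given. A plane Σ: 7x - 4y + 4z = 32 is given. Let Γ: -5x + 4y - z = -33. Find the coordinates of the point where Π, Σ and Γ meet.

(4, -4, -3)

Solving the 3×3 linear system x - 3y - 2z = 22, 7x - 4y + 4z = 32, -5x + 4y - z = -33 (e.g. by elimination or Cramer's rule, determinant = 11) gives (4, -4, -3).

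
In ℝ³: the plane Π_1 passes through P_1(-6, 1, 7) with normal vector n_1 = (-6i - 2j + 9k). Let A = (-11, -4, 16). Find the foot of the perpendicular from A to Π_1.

Π_1: n_1·r = n_1·P_1 gives -6x - 2y + 9z = 97.
Foot = A − λn with λ = (n·A − d)/|n|² = (218 − 97)/121 = 1.
Foot = (-11, -4, 16) − 1·(-6, -2, 9) = (-5, -2, 7).

(-5, -2, 7)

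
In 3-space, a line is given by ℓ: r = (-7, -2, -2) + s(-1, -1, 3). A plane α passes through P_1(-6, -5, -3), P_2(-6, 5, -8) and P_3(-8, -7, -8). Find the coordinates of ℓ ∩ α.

P_1P_2 = (0, 10, -5), P_1P_3 = (-2, -2, -5); a normal to α is P_1P_2 × P_1P_3 = (-60, 10, 20).
Using P_1: α has equation -60x + 10y + 20z = 250.
Substitute r = (-7, -2, -2) + t(-1, -1, 3) into the plane: 360 + 110t = 250, so t = -1.
Intersection: (-7, -2, -2) + (-1)·(-1, -1, 3) = (-6, -1, -5).

(-6, -1, -5)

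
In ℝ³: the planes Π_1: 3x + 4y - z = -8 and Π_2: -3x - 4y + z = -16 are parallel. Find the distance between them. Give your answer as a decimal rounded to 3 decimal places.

4.707

Rescale Π_2 by 1/(-1): 3x + 4y - z = 16. Then distance = |-8 − 16| / √26 ≈ 4.707.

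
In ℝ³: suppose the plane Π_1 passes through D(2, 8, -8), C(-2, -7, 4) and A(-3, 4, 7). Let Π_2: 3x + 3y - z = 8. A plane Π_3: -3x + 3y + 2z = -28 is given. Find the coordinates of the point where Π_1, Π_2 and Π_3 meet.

DC = (-4, -15, 12), DA = (-5, -4, 15); a normal to Π_1 is DC × DA = (-177, 0, -59).
Using D: Π_1 has equation -177x - 59z = 118.
Solving the 3×3 linear system -177x - 59z = 118, 3x + 3y - z = 8, -3x + 3y + 2z = -28 (e.g. by elimination or Cramer's rule, determinant = -2655) gives (2, -2, -8).

(2, -2, -8)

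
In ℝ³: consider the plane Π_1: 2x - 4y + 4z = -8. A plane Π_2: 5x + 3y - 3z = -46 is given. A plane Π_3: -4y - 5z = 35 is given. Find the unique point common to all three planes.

Solving the 3×3 linear system 2x - 4y + 4z = -8, 5x + 3y - 3z = -46, -4y - 5z = 35 (e.g. by elimination or Cramer's rule, determinant = -234) gives (-8, -5, -3).

(-8, -5, -3)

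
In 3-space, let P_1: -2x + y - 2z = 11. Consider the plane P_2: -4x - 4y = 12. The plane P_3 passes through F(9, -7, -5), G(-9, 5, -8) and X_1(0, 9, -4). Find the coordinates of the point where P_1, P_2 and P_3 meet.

(0, -3, -7)

FG = (-18, 12, -3), FX_1 = (-9, 16, 1); a normal to P_3 is FG × FX_1 = (60, 45, -180).
Using F: P_3 has equation 60x + 45y - 180z = 1125.
Solving the 3×3 linear system -2x + y - 2z = 11, -4x - 4y = 12, 60x + 45y - 180z = 1125 (e.g. by elimination or Cramer's rule, determinant = -2280) gives (0, -3, -7).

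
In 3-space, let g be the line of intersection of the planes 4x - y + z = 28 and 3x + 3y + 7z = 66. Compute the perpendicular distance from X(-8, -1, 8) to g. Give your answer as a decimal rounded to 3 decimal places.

12.075

Direction of g: (4, -1, 1) × (3, 3, 7) = (-10, -25, 15).
A point on g: solving the two plane equations with x = 8 gives (8, 7, 3).
Taking (8, 7, 3) on g with direction v = (-10, -25, 15): w = X − (8, 7, 3) = (-16, -8, 5), and w × v = (5, 190, 320).
Distance = |w × v| / |v| = √138525 / √950 ≈ 12.075.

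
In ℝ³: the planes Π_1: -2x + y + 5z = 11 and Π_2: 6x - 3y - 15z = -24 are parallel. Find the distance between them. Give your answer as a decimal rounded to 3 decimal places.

Rescale Π_2 by 1/(-3): -2x + y + 5z = 8. Then distance = |11 − 8| / √30 ≈ 0.548.

0.548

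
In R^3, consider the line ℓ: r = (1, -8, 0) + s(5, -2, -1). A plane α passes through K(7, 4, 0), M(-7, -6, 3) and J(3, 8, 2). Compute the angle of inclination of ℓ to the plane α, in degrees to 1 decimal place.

9.9

KM = (-14, -10, 3), KJ = (-4, 4, 2); a normal to α is KM × KJ = (-32, 16, -96).
Using K: α has equation -32x + 16y - 96z = -160.
sin θ = |n·v| / (|n||v|) = |-96| / (√10496 · √30) = 0.17108.
θ ≈ 9.9°.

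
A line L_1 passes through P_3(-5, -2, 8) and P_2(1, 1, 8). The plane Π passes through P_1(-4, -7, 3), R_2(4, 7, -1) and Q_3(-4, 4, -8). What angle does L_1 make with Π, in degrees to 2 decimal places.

20.82

A direction vector for L_1 is P_2 − P_3 = (6, 3, 0).
P_1R_2 = (8, 14, -4), P_1Q_3 = (0, 11, -11); a normal to Π is P_1R_2 × P_1Q_3 = (-110, 88, 88).
Using P_1: Π has equation -110x + 88y + 88z = 88.
sin θ = |n·v| / (|n||v|) = |-396| / (√27588 · √45) = 0.35541.
θ ≈ 20.82°.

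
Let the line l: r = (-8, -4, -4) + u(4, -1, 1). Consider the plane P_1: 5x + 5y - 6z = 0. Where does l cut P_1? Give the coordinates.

(8, -8, 0)

Substitute r = (-8, -4, -4) + t(4, -1, 1) into the plane: -36 + 9t = 0, so t = 4.
Intersection: (-8, -4, -4) + 4·(4, -1, 1) = (8, -8, 0).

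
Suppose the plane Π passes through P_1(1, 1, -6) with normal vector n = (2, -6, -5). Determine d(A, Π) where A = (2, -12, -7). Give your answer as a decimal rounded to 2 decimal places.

10.54

Π: n·r = n·P_1 gives 2x - 6y - 5z = 26.
n·A − d = (2)·(2) + (-6)·(-12) + (-5)·(-7) − 26 = 85; |n| = √65.
Distance = |85| / √65 = 85/√65 ≈ 10.54.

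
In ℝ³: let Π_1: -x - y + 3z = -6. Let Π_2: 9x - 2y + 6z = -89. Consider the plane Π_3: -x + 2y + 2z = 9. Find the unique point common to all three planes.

(-7, 4, -3)

Solving the 3×3 linear system -x - y + 3z = -6, 9x - 2y + 6z = -89, -x + 2y + 2z = 9 (e.g. by elimination or Cramer's rule, determinant = 88) gives (-7, 4, -3).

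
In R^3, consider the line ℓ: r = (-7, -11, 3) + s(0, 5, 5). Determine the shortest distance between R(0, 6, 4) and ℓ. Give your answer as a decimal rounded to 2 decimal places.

Taking (-7, -11, 3) on ℓ with direction v = (0, 5, 5): w = R − (-7, -11, 3) = (7, 17, 1), and w × v = (80, -35, 35).
Distance = |w × v| / |v| = √8850 / √50 ≈ 13.30.

13.30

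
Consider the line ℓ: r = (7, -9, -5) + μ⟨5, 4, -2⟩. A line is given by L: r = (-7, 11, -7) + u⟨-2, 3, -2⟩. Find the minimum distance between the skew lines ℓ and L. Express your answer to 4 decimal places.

9.7037

Common perpendicular direction n = (5, 4, -2) × (-2, 3, -2) = (-2, 14, 23).
With w = (-7, 11, -7) − (7, -9, -5) = (-14, 20, -2), w · n = 262.
Distance = |w · n| / |n| = |262| / √729 ≈ 9.7037.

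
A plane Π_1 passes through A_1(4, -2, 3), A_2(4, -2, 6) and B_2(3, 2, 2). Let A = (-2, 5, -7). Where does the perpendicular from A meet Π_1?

(2, 6, -7)

A_1A_2 = (0, 0, 3), A_1B_2 = (-1, 4, -1); a normal to Π_1 is A_1A_2 × A_1B_2 = (-12, -3, 0).
Using A_1: Π_1 has equation -12x - 3y = -42.
Foot = A − λn with λ = (n·A − d)/|n|² = (9 − (-42))/153 = 1/3.
Foot = (-2, 5, -7) − (1/3)·(-12, -3, 0) = (2, 6, -7).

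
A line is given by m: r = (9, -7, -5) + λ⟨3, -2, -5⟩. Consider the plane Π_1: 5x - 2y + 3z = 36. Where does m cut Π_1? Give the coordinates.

(3, -3, 5)

Substitute r = (9, -7, -5) + t(3, -2, -5) into the plane: 44 + 4t = 36, so t = -2.
Intersection: (9, -7, -5) + (-2)·(3, -2, -5) = (3, -3, 5).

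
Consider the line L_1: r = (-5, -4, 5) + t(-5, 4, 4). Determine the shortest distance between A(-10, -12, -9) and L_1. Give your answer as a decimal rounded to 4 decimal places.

14.6754

Taking (-5, -4, 5) on L_1 with direction v = (-5, 4, 4): w = A − (-5, -4, 5) = (-5, -8, -14), and w × v = (24, 90, -60).
Distance = |w × v| / |v| = √12276 / √57 ≈ 14.6754.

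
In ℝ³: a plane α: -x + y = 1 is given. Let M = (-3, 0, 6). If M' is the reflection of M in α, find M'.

λ = (n·M − d)/|n|² = (3 − 1)/2 = 1.
Reflection = M − 2λn = (-3, 0, 6) − 2·(-1, 1, 0) = (-1, -2, 6).

(-1, -2, 6)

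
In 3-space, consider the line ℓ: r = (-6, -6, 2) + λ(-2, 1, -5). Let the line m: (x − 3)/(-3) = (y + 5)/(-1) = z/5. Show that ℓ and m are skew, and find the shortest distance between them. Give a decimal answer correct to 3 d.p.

0.588

m has direction (-3, -1, 5) through (3, -5, 0).
Common perpendicular direction n = (-2, 1, -5) × (-3, -1, 5) = (0, 25, 5).
With w = (3, -5, 0) − (-6, -6, 2) = (9, 1, -2), w · n = 15.
Since n ≠ 0 the lines are not parallel, and w · n = 15 ≠ 0 so they do not intersect; hence they are skew.
Distance = |w · n| / |n| = |15| / √650 ≈ 0.588.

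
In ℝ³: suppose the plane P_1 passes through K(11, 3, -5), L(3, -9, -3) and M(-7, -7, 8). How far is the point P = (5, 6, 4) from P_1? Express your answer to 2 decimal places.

1.00

KL = (-8, -12, 2), KM = (-18, -10, 13); a normal to P_1 is KL × KM = (-136, 68, -136).
Using K: P_1 has equation -136x + 68y - 136z = -612.
n·P − d = (-136)·(5) + (68)·(6) + (-136)·(4) − (-612) = -204; |n| = √41616.
Distance = |-204| / √41616 = 204/√41616 ≈ 1.00.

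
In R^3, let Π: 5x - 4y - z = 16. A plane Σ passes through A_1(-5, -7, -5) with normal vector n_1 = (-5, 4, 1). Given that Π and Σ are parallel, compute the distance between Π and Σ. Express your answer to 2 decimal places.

Σ: n_1·r = n_1·A_1 gives -5x + 4y + z = -8.
Rescale Σ by 1/(-1): 5x - 4y - z = 8. Then distance = |16 − 8| / √42 ≈ 1.23.

1.23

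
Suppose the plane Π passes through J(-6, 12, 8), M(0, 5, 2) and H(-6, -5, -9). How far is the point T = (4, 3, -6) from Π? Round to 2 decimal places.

JM = (6, -7, -6), JH = (0, -17, -17); a normal to Π is JM × JH = (17, 102, -102).
Using J: Π has equation 17x + 102y - 102z = 306.
n·T − d = (17)·(4) + (102)·(3) + (-102)·(-6) − 306 = 680; |n| = √21097.
Distance = |680| / √21097 = 680/√21097 ≈ 4.68.

4.68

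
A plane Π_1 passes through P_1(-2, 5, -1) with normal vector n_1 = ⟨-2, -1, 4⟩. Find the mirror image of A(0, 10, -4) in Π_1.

(-4, 8, 4)

Π_1: n_1·r = n_1·P_1 gives -2x - y + 4z = -5.
λ = (n·A − d)/|n|² = (-26 − (-5))/21 = -1.
Reflection = A − 2λn = (0, 10, -4) − (-2)·(-2, -1, 4) = (-4, 8, 4).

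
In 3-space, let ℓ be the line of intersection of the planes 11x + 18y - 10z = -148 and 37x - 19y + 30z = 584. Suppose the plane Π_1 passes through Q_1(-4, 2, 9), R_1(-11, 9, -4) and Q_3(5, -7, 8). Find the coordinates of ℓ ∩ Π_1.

Direction of ℓ: (11, 18, -10) × (37, -19, 30) = (350, -700, -875).
A point on ℓ: solving the two plane equations with x = 8 gives (8, -12, 2).
Q_1R_1 = (-7, 7, -13), Q_1Q_3 = (9, -9, -1); a normal to Π_1 is Q_1R_1 × Q_1Q_3 = (-124, -124, 0).
Using Q_1: Π_1 has equation -124x - 124y = 248.
Substitute r = (8, -12, 2) + t(350, -700, -875) into the plane: 496 + 43400t = 248, so t = -1/175.
Intersection: (8, -12, 2) + (-1/175)·(350, -700, -875) = (6, -8, 7).

(6, -8, 7)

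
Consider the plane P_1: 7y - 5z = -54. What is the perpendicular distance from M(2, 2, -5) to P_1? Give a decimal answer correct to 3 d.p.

10.811

n·M − d = (0)·(2) + (7)·(2) + (-5)·(-5) − (-54) = 93; |n| = √74.
Distance = |93| / √74 = 93/√74 ≈ 10.811.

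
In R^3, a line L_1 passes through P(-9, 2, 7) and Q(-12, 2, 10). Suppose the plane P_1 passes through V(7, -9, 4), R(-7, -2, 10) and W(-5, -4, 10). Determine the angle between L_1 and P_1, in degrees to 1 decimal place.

A direction vector for L_1 is Q − P = (-3, 0, 3).
VR = (-14, 7, 6), VW = (-12, 5, 6); a normal to P_1 is VR × VW = (12, 12, 14).
Using V: P_1 has equation 12x + 12y + 14z = 32.
sin θ = |n·v| / (|n||v|) = |6| / (√484 · √18) = 0.06428.
θ ≈ 3.7°.

3.7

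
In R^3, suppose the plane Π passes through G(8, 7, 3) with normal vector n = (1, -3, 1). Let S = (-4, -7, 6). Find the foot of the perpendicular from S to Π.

Π: n·r = n·G gives x - 3y + z = -10.
Foot = S − λn with λ = (n·S − d)/|n|² = (23 − (-10))/11 = 3.
Foot = (-4, -7, 6) − 3·(1, -3, 1) = (-7, 2, 3).

(-7, 2, 3)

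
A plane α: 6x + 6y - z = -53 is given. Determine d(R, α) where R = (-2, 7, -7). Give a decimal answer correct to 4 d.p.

10.5337

n·R − d = (6)·(-2) + (6)·(7) + (-1)·(-7) − (-53) = 90; |n| = √73.
Distance = |90| / √73 = 90/√73 ≈ 10.5337.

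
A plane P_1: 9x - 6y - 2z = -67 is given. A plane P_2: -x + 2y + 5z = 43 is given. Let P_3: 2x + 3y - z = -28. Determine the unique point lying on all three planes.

Solving the 3×3 linear system 9x - 6y - 2z = -67, -x + 2y + 5z = 43, 2x + 3y - z = -28 (e.g. by elimination or Cramer's rule, determinant = -193) gives (-7, -2, 8).

(-7, -2, 8)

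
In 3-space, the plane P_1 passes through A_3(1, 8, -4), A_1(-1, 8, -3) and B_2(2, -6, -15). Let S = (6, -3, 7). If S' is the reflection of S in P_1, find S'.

A_3A_1 = (-2, 0, 1), A_3B_2 = (1, -14, -11); a normal to P_1 is A_3A_1 × A_3B_2 = (14, -21, 28).
Using A_3: P_1 has equation 14x - 21y + 28z = -266.
λ = (n·S − d)/|n|² = (343 − (-266))/1421 = 3/7.
Reflection = S − 2λn = (6, -3, 7) − (6/7)·(14, -21, 28) = (-6, 15, -17).

(-6, 15, -17)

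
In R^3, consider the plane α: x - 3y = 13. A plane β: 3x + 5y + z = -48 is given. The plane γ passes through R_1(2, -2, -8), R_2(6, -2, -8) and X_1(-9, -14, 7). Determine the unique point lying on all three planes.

R_1R_2 = (4, 0, 0), R_1X_1 = (-11, -12, 15); a normal to γ is R_1R_2 × R_1X_1 = (0, -60, -48).
Using R_1: γ has equation -60y - 48z = 504.
Solving the 3×3 linear system x - 3y = 13, 3x + 5y + z = -48, -60y - 48z = 504 (e.g. by elimination or Cramer's rule, determinant = -612) gives (-5, -6, -3).

(-5, -6, -3)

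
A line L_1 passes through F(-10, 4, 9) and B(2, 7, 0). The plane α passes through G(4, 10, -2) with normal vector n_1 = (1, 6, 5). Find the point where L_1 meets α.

(-6, 5, 6)

A direction vector for L_1 is B − F = (12, 3, -9).
α: n_1·r = n_1·G gives x + 6y + 5z = 54.
Substitute r = (-10, 4, 9) + t(12, 3, -9) into the plane: 59 + (-15)t = 54, so t = 1/3.
Intersection: (-10, 4, 9) + (1/3)·(12, 3, -9) = (-6, 5, 6).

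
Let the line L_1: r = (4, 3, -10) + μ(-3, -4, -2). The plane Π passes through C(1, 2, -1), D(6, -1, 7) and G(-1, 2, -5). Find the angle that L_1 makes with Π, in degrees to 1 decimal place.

CD = (5, -3, 8), CG = (-2, 0, -4); a normal to Π is CD × CG = (12, 4, -6).
Using C: Π has equation 12x + 4y - 6z = 26.
sin θ = |n·v| / (|n||v|) = |-40| / (√196 · √29) = 0.53056.
θ ≈ 32.0°.

32.0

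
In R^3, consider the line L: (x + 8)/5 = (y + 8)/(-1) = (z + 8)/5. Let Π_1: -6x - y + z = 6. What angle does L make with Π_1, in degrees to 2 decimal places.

L has direction (5, -1, 5) through (-8, -8, -8).
sin θ = |n·v| / (|n||v|) = |-24| / (√38 · √51) = 0.54517.
θ ≈ 33.04°.

33.04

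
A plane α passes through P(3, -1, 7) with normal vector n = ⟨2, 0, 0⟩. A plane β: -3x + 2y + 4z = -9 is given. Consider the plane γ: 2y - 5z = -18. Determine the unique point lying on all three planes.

(3, -4, 2)

α: n·r = n·P gives 2x = 6.
Solving the 3×3 linear system 2x = 6, -3x + 2y + 4z = -9, 2y - 5z = -18 (e.g. by elimination or Cramer's rule, determinant = -36) gives (3, -4, 2).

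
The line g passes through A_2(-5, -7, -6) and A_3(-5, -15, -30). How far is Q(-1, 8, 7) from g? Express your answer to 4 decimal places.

10.8812

A direction vector for g is A_3 − A_2 = (0, -8, -24).
Taking (-5, -7, -6) on g with direction v = (0, -8, -24): w = Q − (-5, -7, -6) = (4, 15, 13), and w × v = (-256, 96, -32).
Distance = |w × v| / |v| = √75776 / √640 ≈ 10.8812.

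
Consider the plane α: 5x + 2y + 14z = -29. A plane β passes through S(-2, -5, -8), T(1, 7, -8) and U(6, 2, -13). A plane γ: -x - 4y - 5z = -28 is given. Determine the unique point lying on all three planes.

ST = (3, 12, 0), SU = (8, 7, -5); a normal to β is ST × SU = (-60, 15, -75).
Using S: β has equation -60x + 15y - 75z = 645.
Solving the 3×3 linear system 5x + 2y + 14z = -29, -60x + 15y - 75z = 645, -x - 4y - 5z = -28 (e.g. by elimination or Cramer's rule, determinant = 1245) gives (-7, 10, -1).

(-7, 10, -1)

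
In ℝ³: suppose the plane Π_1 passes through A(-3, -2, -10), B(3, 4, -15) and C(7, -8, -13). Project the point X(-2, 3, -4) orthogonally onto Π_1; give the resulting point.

AB = (6, 6, -5), AC = (10, -6, -3); a normal to Π_1 is AB × AC = (-48, -32, -96).
Using A: Π_1 has equation -48x - 32y - 96z = 1168.
Foot = X − λn with λ = (n·X − d)/|n|² = (384 − 1168)/12544 = -1/16.
Foot = (-2, 3, -4) − (-1/16)·(-48, -32, -96) = (-5, 1, -10).

(-5, 1, -10)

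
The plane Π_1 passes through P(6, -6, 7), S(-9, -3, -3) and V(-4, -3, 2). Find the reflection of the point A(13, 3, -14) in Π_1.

(-5, -27, 4)

PS = (-15, 3, -10), PV = (-10, 3, -5); a normal to Π_1 is PS × PV = (15, 25, -15).
Using P: Π_1 has equation 15x + 25y - 15z = -165.
λ = (n·A − d)/|n|² = (480 − (-165))/1075 = 3/5.
Reflection = A − 2λn = (13, 3, -14) − (6/5)·(15, 25, -15) = (-5, -27, 4).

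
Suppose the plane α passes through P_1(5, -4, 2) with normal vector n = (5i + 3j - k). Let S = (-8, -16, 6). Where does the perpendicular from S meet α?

(7, -7, 3)

α: n·r = n·P_1 gives 5x + 3y - z = 11.
Foot = S − λn with λ = (n·S − d)/|n|² = (-94 − 11)/35 = -3.
Foot = (-8, -16, 6) − (-3)·(5, 3, -1) = (7, -7, 3).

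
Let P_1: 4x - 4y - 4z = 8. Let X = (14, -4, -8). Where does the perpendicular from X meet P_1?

(6, 4, 0)

Foot = X − λn with λ = (n·X − d)/|n|² = (104 − 8)/48 = 2.
Foot = (14, -4, -8) − 2·(4, -4, -4) = (6, 4, 0).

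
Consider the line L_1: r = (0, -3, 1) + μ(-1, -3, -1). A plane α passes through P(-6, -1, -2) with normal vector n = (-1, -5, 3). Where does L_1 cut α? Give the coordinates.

α: n·r = n·P gives -x - 5y + 3z = 5.
Substitute r = (0, -3, 1) + t(-1, -3, -1) into the plane: 18 + 13t = 5, so t = -1.
Intersection: (0, -3, 1) + (-1)·(-1, -3, -1) = (1, 0, 2).

(1, 0, 2)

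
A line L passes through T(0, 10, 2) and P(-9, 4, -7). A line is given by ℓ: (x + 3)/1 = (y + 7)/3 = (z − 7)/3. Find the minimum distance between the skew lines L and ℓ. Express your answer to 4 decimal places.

A direction vector for L is P − T = (-9, -6, -9).
ℓ has direction (1, 3, 3) through (-3, -7, 7).
Common perpendicular direction n = (-9, -6, -9) × (1, 3, 3) = (9, 18, -21).
With w = (-3, -7, 7) − (0, 10, 2) = (-3, -17, 5), w · n = -438.
Distance = |w · n| / |n| = |-438| / √846 ≈ 15.0588.

15.0588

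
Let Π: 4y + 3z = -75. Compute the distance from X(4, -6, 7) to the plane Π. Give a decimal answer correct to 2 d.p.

14.40

n·X − d = (0)·(4) + (4)·(-6) + (3)·(7) − (-75) = 72; |n| = √25.
Distance = |72| / √25 = 72/√25 ≈ 14.40.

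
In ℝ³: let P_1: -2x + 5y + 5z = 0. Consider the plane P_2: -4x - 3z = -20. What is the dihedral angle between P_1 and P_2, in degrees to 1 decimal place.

cos θ = |n₁·n₂| / (|n₁||n₂|) = |-7| / (√54 · √25).
θ = arccos(0.19052) ≈ 79.0°.

79.0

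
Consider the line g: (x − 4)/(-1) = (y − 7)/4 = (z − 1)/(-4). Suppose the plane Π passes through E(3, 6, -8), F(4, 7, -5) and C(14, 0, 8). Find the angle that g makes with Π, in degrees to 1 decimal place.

g has direction (-1, 4, -4) through (4, 7, 1).
EF = (1, 1, 3), EC = (11, -6, 16); a normal to Π is EF × EC = (34, 17, -17).
Using E: Π has equation 34x + 17y - 17z = 340.
sin θ = |n·v| / (|n||v|) = |102| / (√1734 · √33) = 0.42640.
θ ≈ 25.2°.

25.2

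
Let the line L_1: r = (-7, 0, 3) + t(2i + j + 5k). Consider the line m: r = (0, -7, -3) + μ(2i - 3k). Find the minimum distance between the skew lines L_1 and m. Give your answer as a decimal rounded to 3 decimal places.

Common perpendicular direction n = (2, 1, 5) × (2, 0, -3) = (-3, 16, -2).
With w = (0, -7, -3) − (-7, 0, 3) = (7, -7, -6), w · n = -121.
Distance = |w · n| / |n| = |-121| / √269 ≈ 7.378.

7.378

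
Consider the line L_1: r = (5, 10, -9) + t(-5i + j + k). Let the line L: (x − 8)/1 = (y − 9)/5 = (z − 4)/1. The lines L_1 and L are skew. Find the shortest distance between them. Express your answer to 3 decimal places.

13.194

L has direction (1, 5, 1) through (8, 9, 4).
Common perpendicular direction n = (-5, 1, 1) × (1, 5, 1) = (-4, 6, -26).
With w = (8, 9, 4) − (5, 10, -9) = (3, -1, 13), w · n = -356.
Distance = |w · n| / |n| = |-356| / √728 ≈ 13.194.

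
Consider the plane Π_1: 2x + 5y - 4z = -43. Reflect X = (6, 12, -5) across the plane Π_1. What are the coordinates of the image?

(-6, -18, 19)

λ = (n·X − d)/|n|² = (92 − (-43))/45 = 3.
Reflection = X − 2λn = (6, 12, -5) − 6·(2, 5, -4) = (-6, -18, 19).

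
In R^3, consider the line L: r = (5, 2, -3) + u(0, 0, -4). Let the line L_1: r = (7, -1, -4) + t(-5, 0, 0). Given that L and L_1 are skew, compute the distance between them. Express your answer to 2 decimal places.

Common perpendicular direction n = (0, 0, -4) × (-5, 0, 0) = (0, 20, 0).
With w = (7, -1, -4) − (5, 2, -3) = (2, -3, -1), w · n = -60.
Distance = |w · n| / |n| = |-60| / √400 ≈ 3.00.

3.00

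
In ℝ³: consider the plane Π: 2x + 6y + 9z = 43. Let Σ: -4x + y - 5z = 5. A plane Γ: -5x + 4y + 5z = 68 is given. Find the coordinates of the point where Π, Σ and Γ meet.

(-7, 2, 5)

Solving the 3×3 linear system 2x + 6y + 9z = 43, -4x + y - 5z = 5, -5x + 4y + 5z = 68 (e.g. by elimination or Cramer's rule, determinant = 221) gives (-7, 2, 5).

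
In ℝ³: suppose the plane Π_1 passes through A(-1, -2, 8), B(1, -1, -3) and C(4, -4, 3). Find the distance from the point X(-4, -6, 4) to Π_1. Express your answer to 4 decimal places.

5.5780

AB = (2, 1, -11), AC = (5, -2, -5); a normal to Π_1 is AB × AC = (-27, -45, -9).
Using A: Π_1 has equation -27x - 45y - 9z = 45.
n·X − d = (-27)·(-4) + (-45)·(-6) + (-9)·(4) − 45 = 297; |n| = √2835.
Distance = |297| / √2835 = 297/√2835 ≈ 5.5780.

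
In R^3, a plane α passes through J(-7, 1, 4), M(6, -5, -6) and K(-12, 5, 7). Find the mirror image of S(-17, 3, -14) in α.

JM = (13, -6, -10), JK = (-5, 4, 3); a normal to α is JM × JK = (22, 11, 22).
Using J: α has equation 22x + 11y + 22z = -55.
λ = (n·S − d)/|n|² = (-649 − (-55))/1089 = -6/11.
Reflection = S − 2λn = (-17, 3, -14) − (-12/11)·(22, 11, 22) = (7, 15, 10).

(7, 15, 10)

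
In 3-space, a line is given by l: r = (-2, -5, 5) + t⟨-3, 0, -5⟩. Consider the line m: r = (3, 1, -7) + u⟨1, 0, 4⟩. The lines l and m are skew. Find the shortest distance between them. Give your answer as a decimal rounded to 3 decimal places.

Common perpendicular direction n = (-3, 0, -5) × (1, 0, 4) = (0, 7, 0).
With w = (3, 1, -7) − (-2, -5, 5) = (5, 6, -12), w · n = 42.
Distance = |w · n| / |n| = |42| / √49 ≈ 6.000.

6.000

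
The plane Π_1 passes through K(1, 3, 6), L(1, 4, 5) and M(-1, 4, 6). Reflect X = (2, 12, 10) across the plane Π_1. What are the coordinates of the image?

KL = (0, 1, -1), KM = (-2, 1, 0); a normal to Π_1 is KL × KM = (1, 2, 2).
Using K: Π_1 has equation x + 2y + 2z = 19.
λ = (n·X − d)/|n|² = (46 − 19)/9 = 3.
Reflection = X − 2λn = (2, 12, 10) − 6·(1, 2, 2) = (-4, 0, -2).

(-4, 0, -2)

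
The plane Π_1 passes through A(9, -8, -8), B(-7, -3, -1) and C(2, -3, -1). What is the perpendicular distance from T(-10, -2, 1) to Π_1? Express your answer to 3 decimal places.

0.349

AB = (-16, 5, 7), AC = (-7, 5, 7); a normal to Π_1 is AB × AC = (0, 63, -45).
Using A: Π_1 has equation 63y - 45z = -144.
n·T − d = (0)·(-10) + (63)·(-2) + (-45)·(1) − (-144) = -27; |n| = √5994.
Distance = |-27| / √5994 = 27/√5994 ≈ 0.349.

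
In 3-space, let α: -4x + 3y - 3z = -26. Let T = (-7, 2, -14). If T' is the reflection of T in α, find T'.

(17, -16, 4)

λ = (n·T − d)/|n|² = (76 − (-26))/34 = 3.
Reflection = T − 2λn = (-7, 2, -14) − 6·(-4, 3, -3) = (17, -16, 4).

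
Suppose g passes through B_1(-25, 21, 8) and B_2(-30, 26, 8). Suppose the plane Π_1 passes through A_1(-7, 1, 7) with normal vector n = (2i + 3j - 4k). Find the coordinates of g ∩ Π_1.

(-5, 1, 8)

A direction vector for g is B_2 − B_1 = (-5, 5, 0).
Π_1: n·r = n·A_1 gives 2x + 3y - 4z = -39.
Substitute r = (-25, 21, 8) + t(-5, 5, 0) into the plane: -19 + 5t = -39, so t = -4.
Intersection: (-25, 21, 8) + (-4)·(-5, 5, 0) = (-5, 1, 8).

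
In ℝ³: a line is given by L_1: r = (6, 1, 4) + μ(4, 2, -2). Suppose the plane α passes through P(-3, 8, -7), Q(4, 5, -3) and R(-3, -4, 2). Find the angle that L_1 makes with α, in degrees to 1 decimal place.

PQ = (7, -3, 4), PR = (0, -12, 9); a normal to α is PQ × PR = (21, -63, -84).
Using P: α has equation 21x - 63y - 84z = 21.
sin θ = |n·v| / (|n||v|) = |126| / (√11466 · √24) = 0.24019.
θ ≈ 13.9°.

13.9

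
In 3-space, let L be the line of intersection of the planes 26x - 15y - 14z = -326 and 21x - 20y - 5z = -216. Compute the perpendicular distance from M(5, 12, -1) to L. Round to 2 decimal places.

17.83

Direction of L: (26, -15, -14) × (21, -20, -5) = (-205, -164, -205).
A point on L: solving the two plane equations with x = -11 gives (-11, -2, 5).
Taking (-11, -2, 5) on L with direction v = (-205, -164, -205): w = M − (-11, -2, 5) = (16, 14, -6), and w × v = (-3854, 4510, 246).
Distance = |w × v| / |v| = √35253932 / √110946 ≈ 17.83.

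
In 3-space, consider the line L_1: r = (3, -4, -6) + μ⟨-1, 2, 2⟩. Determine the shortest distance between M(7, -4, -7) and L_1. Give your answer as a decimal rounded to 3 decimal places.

3.606

Taking (3, -4, -6) on L_1 with direction v = (-1, 2, 2): w = M − (3, -4, -6) = (4, 0, -1), and w × v = (2, -7, 8).
Distance = |w × v| / |v| = √117 / √9 ≈ 3.606.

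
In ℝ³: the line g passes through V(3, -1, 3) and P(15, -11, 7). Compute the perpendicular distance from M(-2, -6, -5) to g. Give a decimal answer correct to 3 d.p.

A direction vector for g is P − V = (12, -10, 4).
Taking (3, -1, 3) on g with direction v = (12, -10, 4): w = M − (3, -1, 3) = (-5, -5, -8), and w × v = (-100, -76, 110).
Distance = |w × v| / |v| = √27876 / √260 ≈ 10.354.

10.354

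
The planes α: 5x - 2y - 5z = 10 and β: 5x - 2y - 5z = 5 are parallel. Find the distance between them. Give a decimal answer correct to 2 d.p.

Same normal n = (5, -2, -5) with |n| = √54; distance = |10 − 5| / |n| = 5/√54 ≈ 0.68.

0.68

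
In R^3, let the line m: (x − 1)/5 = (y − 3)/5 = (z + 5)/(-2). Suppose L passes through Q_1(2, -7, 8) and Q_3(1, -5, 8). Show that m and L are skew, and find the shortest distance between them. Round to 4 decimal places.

m has direction (5, 5, -2) through (1, 3, -5).
A direction vector for L is Q_3 − Q_1 = (-1, 2, 0).
Common perpendicular direction n = (5, 5, -2) × (-1, 2, 0) = (4, 2, 15).
With w = (2, -7, 8) − (1, 3, -5) = (1, -10, 13), w · n = 179.
Since n ≠ 0 the lines are not parallel, and w · n = 179 ≠ 0 so they do not intersect; hence they are skew.
Distance = |w · n| / |n| = |179| / √245 ≈ 11.4359.

11.4359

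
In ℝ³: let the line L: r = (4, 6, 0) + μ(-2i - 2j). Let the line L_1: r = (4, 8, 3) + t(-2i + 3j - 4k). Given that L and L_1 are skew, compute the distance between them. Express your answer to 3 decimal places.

3.046

Common perpendicular direction n = (-2, -2, 0) × (-2, 3, -4) = (8, -8, -10).
With w = (4, 8, 3) − (4, 6, 0) = (0, 2, 3), w · n = -46.
Distance = |w · n| / |n| = |-46| / √228 ≈ 3.046.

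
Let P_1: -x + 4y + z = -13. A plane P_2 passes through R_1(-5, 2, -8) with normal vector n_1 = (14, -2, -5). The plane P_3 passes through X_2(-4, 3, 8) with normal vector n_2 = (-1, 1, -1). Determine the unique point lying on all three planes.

(-3, -4, 0)

P_2: n_1·r = n_1·R_1 gives 14x - 2y - 5z = -34.
P_3: n_2·r = n_2·X_2 gives -x + y - z = -1.
Solving the 3×3 linear system -x + 4y + z = -13, 14x - 2y - 5z = -34, -x + y - z = -1 (e.g. by elimination or Cramer's rule, determinant = 81) gives (-3, -4, 0).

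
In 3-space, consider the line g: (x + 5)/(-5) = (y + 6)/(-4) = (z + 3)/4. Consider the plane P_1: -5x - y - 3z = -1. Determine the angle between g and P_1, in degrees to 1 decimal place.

22.4

g has direction (-5, -4, 4) through (-5, -6, -3).
sin θ = |n·v| / (|n||v|) = |17| / (√35 · √57) = 0.38061.
θ ≈ 22.4°.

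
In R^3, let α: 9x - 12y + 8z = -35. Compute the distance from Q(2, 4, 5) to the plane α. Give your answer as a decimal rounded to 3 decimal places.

n·Q − d = (9)·(2) + (-12)·(4) + (8)·(5) − (-35) = 45; |n| = √289.
Distance = |45| / √289 = 45/√289 ≈ 2.647.

2.647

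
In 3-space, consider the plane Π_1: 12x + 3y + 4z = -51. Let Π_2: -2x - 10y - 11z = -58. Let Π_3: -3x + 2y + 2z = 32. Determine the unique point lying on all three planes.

(-6, 7, 0)

Solving the 3×3 linear system 12x + 3y + 4z = -51, -2x - 10y - 11z = -58, -3x + 2y + 2z = 32 (e.g. by elimination or Cramer's rule, determinant = -1) gives (-6, 7, 0).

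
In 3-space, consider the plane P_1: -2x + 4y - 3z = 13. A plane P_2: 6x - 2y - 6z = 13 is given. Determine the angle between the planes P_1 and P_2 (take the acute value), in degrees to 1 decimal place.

87.6

cos θ = |n₁·n₂| / (|n₁||n₂|) = |-2| / (√29 · √76).
θ = arccos(0.04260) ≈ 87.6°.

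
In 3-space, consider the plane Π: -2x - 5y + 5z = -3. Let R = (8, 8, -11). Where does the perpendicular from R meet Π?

Foot = R − λn with λ = (n·R − d)/|n|² = (-111 − (-3))/54 = -2.
Foot = (8, 8, -11) − (-2)·(-2, -5, 5) = (4, -2, -1).

(4, -2, -1)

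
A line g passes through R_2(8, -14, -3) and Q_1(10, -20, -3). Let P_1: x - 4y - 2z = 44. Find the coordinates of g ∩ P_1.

A direction vector for g is Q_1 − R_2 = (2, -6, 0).
Substitute r = (8, -14, -3) + t(2, -6, 0) into the plane: 70 + 26t = 44, so t = -1.
Intersection: (8, -14, -3) + (-1)·(2, -6, 0) = (6, -8, -3).

(6, -8, -3)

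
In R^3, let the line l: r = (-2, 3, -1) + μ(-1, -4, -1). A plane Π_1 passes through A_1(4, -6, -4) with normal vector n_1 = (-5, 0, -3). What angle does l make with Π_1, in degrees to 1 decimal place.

Π_1: n_1·r = n_1·A_1 gives -5x - 3z = -8.
sin θ = |n·v| / (|n||v|) = |8| / (√34 · √18) = 0.32338.
θ ≈ 18.9°.

18.9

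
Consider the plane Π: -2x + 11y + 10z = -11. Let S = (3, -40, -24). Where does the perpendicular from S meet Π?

(-3, -7, 6)

Foot = S − λn with λ = (n·S − d)/|n|² = (-686 − (-11))/225 = -3.
Foot = (3, -40, -24) − (-3)·(-2, 11, 10) = (-3, -7, 6).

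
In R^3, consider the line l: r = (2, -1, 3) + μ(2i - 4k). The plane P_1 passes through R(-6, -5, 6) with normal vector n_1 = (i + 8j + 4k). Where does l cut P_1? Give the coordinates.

(6, -1, -5)

P_1: n_1·r = n_1·R gives x + 8y + 4z = -22.
Substitute r = (2, -1, 3) + t(2, 0, -4) into the plane: 6 + (-14)t = -22, so t = 2.
Intersection: (2, -1, 3) + 2·(2, 0, -4) = (6, -1, -5).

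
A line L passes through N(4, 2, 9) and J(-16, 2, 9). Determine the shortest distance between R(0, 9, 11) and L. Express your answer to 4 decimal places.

A direction vector for L is J − N = (-20, 0, 0).
Taking (4, 2, 9) on L with direction v = (-20, 0, 0): w = R − (4, 2, 9) = (-4, 7, 2), and w × v = (0, -40, 140).
Distance = |w × v| / |v| = √21200 / √400 ≈ 7.2801.

7.2801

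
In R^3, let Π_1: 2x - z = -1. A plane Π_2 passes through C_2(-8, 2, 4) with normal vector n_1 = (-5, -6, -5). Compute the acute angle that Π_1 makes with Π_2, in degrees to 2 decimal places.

Π_2: n_1·r = n_1·C_2 gives -5x - 6y - 5z = 8.
cos θ = |n₁·n₂| / (|n₁||n₂|) = |-5| / (√5 · √86).
θ = arccos(0.24112) ≈ 76.05°.

76.05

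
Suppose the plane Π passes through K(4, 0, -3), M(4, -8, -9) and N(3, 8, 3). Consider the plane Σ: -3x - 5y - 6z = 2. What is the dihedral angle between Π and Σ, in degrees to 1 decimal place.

77.6

KM = (0, -8, -6), KN = (-1, 8, 6); a normal to Π is KM × KN = (0, 6, -8).
Using K: Π has equation 6y - 8z = 24.
cos θ = |n₁·n₂| / (|n₁||n₂|) = |18| / (√100 · √70).
θ = arccos(0.21514) ≈ 77.6°.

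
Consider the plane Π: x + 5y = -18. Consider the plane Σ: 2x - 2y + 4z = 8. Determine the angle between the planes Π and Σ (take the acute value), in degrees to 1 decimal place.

71.3

cos θ = |n₁·n₂| / (|n₁||n₂|) = |-8| / (√26 · √24).
θ = arccos(0.32026) ≈ 71.3°.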